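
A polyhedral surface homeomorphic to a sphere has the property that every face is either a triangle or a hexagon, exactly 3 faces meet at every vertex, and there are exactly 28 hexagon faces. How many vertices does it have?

60

Let x be the number of triangles; then F = 28 + x.
Edge–face incidences: 2E = 6·28 + 3·x = 168 + 3x.
Every vertex has degree 3, so 3V = 2E.
Euler: V − E + F = 2 ⇒ (2E)/3 − E + (28 + x) = 2.
Multiply by 6: 2·(2E) − 3·(2E) + 6·(28 + x) = 12, i.e. 168 + 6x − (168 + 3x) = 12.
Collecting terms: 3x = 12, so x = 4.
Then 2E = 168 + 3·4 = 180, so E = 90, V = 2E/3 = 60, F = 28 + 4 = 32.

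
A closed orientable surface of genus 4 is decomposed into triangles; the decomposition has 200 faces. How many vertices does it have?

94

χ = 2 − 2·4 = -6, and every face is a triangle so 3F = 2E.
E = 3·200/2 = 300. Then V = -6 + E − F = -6 + 300 − 200 = 94.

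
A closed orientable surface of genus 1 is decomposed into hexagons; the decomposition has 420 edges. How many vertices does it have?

χ = 2 − 2·1 = 0, and every face is a hexagon so 6F = 2E.
F = 2E/6 = 140. Then V = 0 + E − F = 0 + 420 − 140 = 280.

280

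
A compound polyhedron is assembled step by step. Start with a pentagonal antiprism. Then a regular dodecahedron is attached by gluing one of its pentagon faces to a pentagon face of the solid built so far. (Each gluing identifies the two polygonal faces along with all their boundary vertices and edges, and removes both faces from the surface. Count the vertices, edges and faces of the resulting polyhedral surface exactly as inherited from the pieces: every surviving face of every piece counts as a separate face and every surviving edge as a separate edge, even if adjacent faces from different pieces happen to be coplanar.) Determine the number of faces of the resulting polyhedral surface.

A pentagonal antiprism: V=10, E=20, F=12.
Attach a regular dodecahedron (V=20, E=30, F=12) along a 5-gon: merge 5 vertices and 5 edges, delete both glued faces → V=25, E=45, F=22.
Check: V − E + F = 25 − 45 + 22 = 2.

22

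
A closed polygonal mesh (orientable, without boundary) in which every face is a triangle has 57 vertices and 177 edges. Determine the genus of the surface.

2

Every face is a triangle and each edge borders two faces, so 3F = 2·177, giving F = 118.
χ = V − E + F = 57 − 177 + 118 = -2.
For a closed orientable surface χ = 2 − 2g, so g = (2 − (-2))/2 = 2.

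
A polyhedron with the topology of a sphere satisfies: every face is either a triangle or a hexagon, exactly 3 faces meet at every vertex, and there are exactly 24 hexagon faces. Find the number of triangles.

Let x be the number of triangles; then F = 24 + x.
Edge–face incidences: 2E = 6·24 + 3·x = 144 + 3x.
Every vertex has degree 3, so 3V = 2E.
Euler: V − E + F = 2 ⇒ (2E)/3 − E + (24 + x) = 2.
Multiply by 6: 2·(2E) − 3·(2E) + 6·(24 + x) = 12, i.e. 144 + 6x − (144 + 3x) = 12.
Collecting terms: 3x = 12, so x = 4.
Then 2E = 144 + 3·4 = 156, so E = 78, V = 2E/3 = 52, F = 24 + 4 = 28.

4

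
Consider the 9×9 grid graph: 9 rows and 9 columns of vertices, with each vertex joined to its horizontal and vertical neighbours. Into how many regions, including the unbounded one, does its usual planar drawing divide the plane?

65

The grid has V = 9·9 = 81 vertices and E = 9·8 + 9·8 = 144 edges.
F = 2 − V + E = 2 − 81 + 144 = 65.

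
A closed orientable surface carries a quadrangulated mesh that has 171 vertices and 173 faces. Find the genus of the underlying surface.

Every face is a square, so 2E = 4·173 = 692, giving E = 346.
χ = V − E + F = 171 − 346 + 173 = -2.
For a closed orientable surface χ = 2 − 2g, so g = (2 − (-2))/2 = 2.

2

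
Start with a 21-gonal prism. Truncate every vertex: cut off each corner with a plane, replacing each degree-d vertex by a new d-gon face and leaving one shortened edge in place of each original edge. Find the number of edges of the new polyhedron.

189

The base solid has V = 42, E = 63, F = 23.
Truncation replaces each original edge-end by a new vertex, so V′ = 2E = 126.
Each original edge survives, and each old vertex of degree d contributes d new edges; summing degrees gives Σd = 2E, so E′ = E + 2E = 3E = 189.
Each original face survives and each original vertex becomes one new face: F′ = F + V = 65.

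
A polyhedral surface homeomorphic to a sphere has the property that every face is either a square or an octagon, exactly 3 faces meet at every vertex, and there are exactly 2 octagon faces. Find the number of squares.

8

Let x be the number of squares; then F = 2 + x.
Edge–face incidences: 2E = 8·2 + 4·x = 16 + 4x.
Every vertex has degree 3, so 3V = 2E.
Euler: V − E + F = 2 ⇒ (2E)/3 − E + (2 + x) = 2.
Multiply by 6: 2·(2E) − 3·(2E) + 6·(2 + x) = 12, i.e. 12 + 6x − (16 + 4x) = 12.
Collecting terms: 2x − 4 = 12, so 2x = 16, so x = 8.
Then 2E = 16 + 4·8 = 48, so E = 24, V = 2E/3 = 16, F = 2 + 8 = 10.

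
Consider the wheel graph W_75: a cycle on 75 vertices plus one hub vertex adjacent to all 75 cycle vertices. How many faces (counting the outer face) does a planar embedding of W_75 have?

76

W_75 has V = 75 + 1 = 76 vertices and E = 2·75 = 150 edges.
By Euler's formula F = 2 − V + E = 2 − 76 + 150 = 76.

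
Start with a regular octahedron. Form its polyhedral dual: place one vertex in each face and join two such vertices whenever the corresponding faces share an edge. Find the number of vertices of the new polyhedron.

8

The base solid has V = 6, E = 12, F = 8.
The dual swaps V and F and preserves E: V′ = F = 8, E′ = E = 12, F′ = V = 6.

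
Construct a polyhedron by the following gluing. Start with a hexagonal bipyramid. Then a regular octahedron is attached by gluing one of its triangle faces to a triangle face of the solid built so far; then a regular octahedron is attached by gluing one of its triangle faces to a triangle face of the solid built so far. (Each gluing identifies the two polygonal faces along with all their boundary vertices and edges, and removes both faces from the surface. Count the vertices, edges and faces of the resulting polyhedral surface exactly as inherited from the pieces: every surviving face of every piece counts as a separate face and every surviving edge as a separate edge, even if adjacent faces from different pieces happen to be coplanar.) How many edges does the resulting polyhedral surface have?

36

A hexagonal bipyramid: V=8, E=18, F=12.
Attach a regular octahedron (V=6, E=12, F=8) along a 3-gon: merge 3 vertices and 3 edges, delete both glued faces → V=11, E=27, F=18.
Attach a regular octahedron (V=6, E=12, F=8) along a 3-gon: merge 3 vertices and 3 edges, delete both glued faces → V=14, E=36, F=24.
Check: V − E + F = 14 − 36 + 24 = 2.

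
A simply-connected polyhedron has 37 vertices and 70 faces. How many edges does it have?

105

Here V − E + F = 2.
E = V + F − (2) = 37 + 70 − (2) = 105.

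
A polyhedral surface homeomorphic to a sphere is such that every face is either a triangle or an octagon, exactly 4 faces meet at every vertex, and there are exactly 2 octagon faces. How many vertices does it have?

16

Let x be the number of triangles; then F = 2 + x.
Edge–face incidences: 2E = 8·2 + 3·x = 16 + 3x.
Every vertex has degree 4, so 4V = 2E.
Euler: V − E + F = 2 ⇒ (2E)/4 − E + (2 + x) = 2.
Multiply by 8: 2·(2E) − 4·(2E) + 8·(2 + x) = 16, i.e. 16 + 8x − 2·(16 + 3x) = 16.
Collecting terms: 2x − 16 = 16, so 2x = 32, so x = 16.
Then 2E = 16 + 3·16 = 64, so E = 32, V = 2E/4 = 16, F = 2 + 16 = 18.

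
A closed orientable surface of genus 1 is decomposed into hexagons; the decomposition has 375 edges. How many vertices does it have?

250

χ = 2 − 2·1 = 0, and every face is a hexagon so 6F = 2E.
F = 2E/6 = 125. Then V = 0 + E − F = 0 + 375 − 125 = 250.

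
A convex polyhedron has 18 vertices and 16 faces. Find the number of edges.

Here V − E + F = 2.
E = V + F − (2) = 18 + 16 − (2) = 32.

32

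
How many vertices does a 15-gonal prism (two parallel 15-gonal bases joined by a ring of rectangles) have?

30

A prism on an n-gon has two n-gon bases and n rectangular sides: V = 2·15 = 30, E = 3·15 = 45, F = 15 + 2 = 17.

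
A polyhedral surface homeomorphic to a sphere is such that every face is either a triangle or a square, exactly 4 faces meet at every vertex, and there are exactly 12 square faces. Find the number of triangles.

Let x be the number of triangles; then F = 12 + x.
Edge–face incidences: 2E = 4·12 + 3·x = 48 + 3x.
Every vertex has degree 4, so 4V = 2E.
Euler: V − E + F = 2 ⇒ (2E)/4 − E + (12 + x) = 2.
Multiply by 8: 2·(2E) − 4·(2E) + 8·(12 + x) = 16, i.e. 96 + 8x − 2·(48 + 3x) = 16.
Collecting terms: 2x = 16, so x = 8.
Then 2E = 48 + 3·8 = 72, so E = 36, V = 2E/4 = 18, F = 12 + 8 = 20.

8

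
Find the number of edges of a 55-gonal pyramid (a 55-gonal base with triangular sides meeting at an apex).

A pyramid on an n-gon base has one n-gon and n triangles: V = 55 + 1 = 56, E = 2·55 = 110, F = 55 + 1 = 56.
Check: V − E + F = 56 − 110 + 56 = 2.

110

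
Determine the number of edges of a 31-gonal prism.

93

A prism on an n-gon has two n-gon bases and n rectangular sides: V = 2·31 = 62, E = 3·31 = 93, F = 31 + 2 = 33.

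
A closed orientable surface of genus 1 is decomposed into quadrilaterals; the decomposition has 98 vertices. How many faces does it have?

98

χ = 2 − 2·1 = 0, and every face is a square so 4F = 2E.
V − E + F = 0 with E = 4F/2 gives 98 − (4/2 − 1)·F = 0, so F = 98 and E = 196.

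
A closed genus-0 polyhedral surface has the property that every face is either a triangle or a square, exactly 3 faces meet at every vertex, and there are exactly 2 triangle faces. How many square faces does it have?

Let x be the number of squares; then F = 2 + x.
Edge–face incidences: 2E = 3·2 + 4·x = 6 + 4x.
Every vertex has degree 3, so 3V = 2E.
Euler: V − E + F = 2 ⇒ (2E)/3 − E + (2 + x) = 2.
Multiply by 6: 2·(2E) − 3·(2E) + 6·(2 + x) = 12, i.e. 12 + 6x − (6 + 4x) = 12.
Collecting terms: 2x + 6 = 12, so 2x = 6, so x = 3.
Then 2E = 6 + 4·3 = 18, so E = 9, V = 2E/3 = 6, F = 2 + 3 = 5.

3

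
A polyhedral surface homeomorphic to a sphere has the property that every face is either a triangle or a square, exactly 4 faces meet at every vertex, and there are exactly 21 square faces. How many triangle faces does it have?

8

Let x be the number of triangles; then F = 21 + x.
Edge–face incidences: 2E = 4·21 + 3·x = 84 + 3x.
Every vertex has degree 4, so 4V = 2E.
Euler: V − E + F = 2 ⇒ (2E)/4 − E + (21 + x) = 2.
Multiply by 8: 2·(2E) − 4·(2E) + 8·(21 + x) = 16, i.e. 168 + 8x − 2·(84 + 3x) = 16.
Collecting terms: 2x = 16, so x = 8.
Then 2E = 84 + 3·8 = 108, so E = 54, V = 2E/4 = 27, F = 21 + 8 = 29.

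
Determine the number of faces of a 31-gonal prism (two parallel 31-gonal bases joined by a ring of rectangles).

33

A prism on an n-gon has two n-gon bases and n rectangular sides: V = 2·31 = 62, E = 3·31 = 93, F = 31 + 2 = 33.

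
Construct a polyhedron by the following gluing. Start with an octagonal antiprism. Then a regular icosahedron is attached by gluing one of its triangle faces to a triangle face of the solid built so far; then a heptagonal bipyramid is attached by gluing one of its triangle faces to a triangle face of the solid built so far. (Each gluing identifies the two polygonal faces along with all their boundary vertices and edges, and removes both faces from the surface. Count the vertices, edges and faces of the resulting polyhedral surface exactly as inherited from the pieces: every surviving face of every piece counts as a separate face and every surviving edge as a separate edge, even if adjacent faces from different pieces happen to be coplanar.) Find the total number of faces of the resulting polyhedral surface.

An octagonal antiprism: V=16, E=32, F=18.
Attach a regular icosahedron (V=12, E=30, F=20) along a 3-gon: merge 3 vertices and 3 edges, delete both glued faces → V=25, E=59, F=36.
Attach a heptagonal bipyramid (V=9, E=21, F=14) along a 3-gon: merge 3 vertices and 3 edges, delete both glued faces → V=31, E=77, F=48.
Check: V − E + F = 31 − 77 + 48 = 2.

48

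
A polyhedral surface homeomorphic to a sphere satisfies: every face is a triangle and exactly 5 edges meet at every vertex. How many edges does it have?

30

Each face has 3 edges and each edge borders two faces, so 2E = 3F.
Each vertex has degree 5, so 5V = 2E and hence V = 3F/5.
Euler: V − E + F = 2 ⇒ (3F/5) − (3F/2) + F = 2.
Multiply by 10: (6 − 15 + 10)F = 20, i.e. 1F = 20.
So F = 20, E = 3·20/2 = 30, V = 3·20/5 = 12.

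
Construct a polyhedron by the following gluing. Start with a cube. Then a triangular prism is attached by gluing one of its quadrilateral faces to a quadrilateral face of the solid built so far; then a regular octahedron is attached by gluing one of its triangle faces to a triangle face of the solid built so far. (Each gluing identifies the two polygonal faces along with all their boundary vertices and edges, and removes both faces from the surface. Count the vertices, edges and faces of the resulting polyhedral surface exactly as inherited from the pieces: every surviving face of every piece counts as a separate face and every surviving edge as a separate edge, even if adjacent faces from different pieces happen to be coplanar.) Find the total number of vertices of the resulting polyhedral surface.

13

A cube: V=8, E=12, F=6.
Attach a triangular prism (V=6, E=9, F=5) along a 4-gon: merge 4 vertices and 4 edges, delete both glued faces → V=10, E=17, F=9.
Attach a regular octahedron (V=6, E=12, F=8) along a 3-gon: merge 3 vertices and 3 edges, delete both glued faces → V=13, E=26, F=15.
Check: V − E + F = 13 − 26 + 15 = 2.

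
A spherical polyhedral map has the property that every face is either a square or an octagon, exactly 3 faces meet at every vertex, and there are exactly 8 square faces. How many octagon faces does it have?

Let x be the number of octagons; then F = 8 + x.
Edge–face incidences: 2E = 4·8 + 8·x = 32 + 8x.
Every vertex has degree 3, so 3V = 2E.
Euler: V − E + F = 2 ⇒ (2E)/3 − E + (8 + x) = 2.
Multiply by 6: 2·(2E) − 3·(2E) + 6·(8 + x) = 12, i.e. 48 + 6x − (32 + 8x) = 12.
Collecting terms: −2x + 16 = 12, so −2x = −4, so x = 2.
Then 2E = 32 + 8·2 = 48, so E = 24, V = 2E/3 = 16, F = 8 + 2 = 10.

2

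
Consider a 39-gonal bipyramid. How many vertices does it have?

A bipyramid over an n-gon has 2n triangular faces and n + 2 vertices: V = 39 + 2 = 41, E = 3·39 = 117, F = 2·39 = 78.

41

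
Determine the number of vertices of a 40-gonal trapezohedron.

82

The n-trapezohedron (dual of the n-antiprism) has V = 2·40 + 2 = 82, E = 4·40 = 160, F = 2·40 = 80.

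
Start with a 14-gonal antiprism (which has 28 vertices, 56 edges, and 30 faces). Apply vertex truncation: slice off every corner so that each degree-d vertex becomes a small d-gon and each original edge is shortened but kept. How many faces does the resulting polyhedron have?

Truncation replaces each original edge-end by a new vertex, so V′ = 2E = 112.
Each original edge survives, and each old vertex of degree d contributes d new edges; summing degrees gives Σd = 2E, so E′ = E + 2E = 3E = 168.
Each original face survives and each original vertex becomes one new face: F′ = F + V = 58.

58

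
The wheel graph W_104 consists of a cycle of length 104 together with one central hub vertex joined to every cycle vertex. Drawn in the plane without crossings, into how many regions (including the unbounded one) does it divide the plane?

W_104 has V = 104 + 1 = 105 vertices and E = 2·104 = 208 edges.
By Euler's formula F = 2 − V + E = 2 − 105 + 208 = 105.

105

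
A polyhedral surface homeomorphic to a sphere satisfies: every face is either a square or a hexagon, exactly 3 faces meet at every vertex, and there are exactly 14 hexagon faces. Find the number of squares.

Let x be the number of squares; then F = 14 + x.
Edge–face incidences: 2E = 6·14 + 4·x = 84 + 4x.
Every vertex has degree 3, so 3V = 2E.
Euler: V − E + F = 2 ⇒ (2E)/3 − E + (14 + x) = 2.
Multiply by 6: 2·(2E) − 3·(2E) + 6·(14 + x) = 12, i.e. 84 + 6x − (84 + 4x) = 12.
Collecting terms: 2x = 12, so x = 6.
Then 2E = 84 + 4·6 = 108, so E = 54, V = 2E/3 = 36, F = 14 + 6 = 20.

6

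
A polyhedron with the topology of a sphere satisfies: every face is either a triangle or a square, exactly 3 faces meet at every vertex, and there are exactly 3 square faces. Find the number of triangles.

Let x be the number of triangles; then F = 3 + x.
Edge–face incidences: 2E = 4·3 + 3·x = 12 + 3x.
Every vertex has degree 3, so 3V = 2E.
Euler: V − E + F = 2 ⇒ (2E)/3 − E + (3 + x) = 2.
Multiply by 6: 2·(2E) − 3·(2E) + 6·(3 + x) = 12, i.e. 18 + 6x − (12 + 3x) = 12.
Collecting terms: 3x + 6 = 12, so 3x = 6, so x = 2.
Then 2E = 12 + 3·2 = 18, so E = 9, V = 2E/3 = 6, F = 3 + 2 = 5.

2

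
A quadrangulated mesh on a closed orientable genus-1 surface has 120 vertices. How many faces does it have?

120

χ = 2 − 2·1 = 0, and every face is a square so 4F = 2E.
V − E + F = 0 with E = 4F/2 gives 120 − (4/2 − 1)·F = 0, so F = 120 and E = 240.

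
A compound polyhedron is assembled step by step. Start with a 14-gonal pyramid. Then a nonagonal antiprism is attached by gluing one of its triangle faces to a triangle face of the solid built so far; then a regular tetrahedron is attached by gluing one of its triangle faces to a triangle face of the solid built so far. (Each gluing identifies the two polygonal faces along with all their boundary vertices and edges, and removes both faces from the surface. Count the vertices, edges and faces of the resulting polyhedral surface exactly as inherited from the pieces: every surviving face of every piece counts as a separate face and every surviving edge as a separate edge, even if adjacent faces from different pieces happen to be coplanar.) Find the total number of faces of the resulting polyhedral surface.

A 14-gonal pyramid: V=15, E=28, F=15.
Attach a nonagonal antiprism (V=18, E=36, F=20) along a 3-gon: merge 3 vertices and 3 edges, delete both glued faces → V=30, E=61, F=33.
Attach a regular tetrahedron (V=4, E=6, F=4) along a 3-gon: merge 3 vertices and 3 edges, delete both glued faces → V=31, E=64, F=35.
Check: V − E + F = 31 − 64 + 35 = 2.

35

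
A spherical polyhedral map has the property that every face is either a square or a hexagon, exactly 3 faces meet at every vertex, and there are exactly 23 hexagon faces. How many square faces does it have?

6

Let x be the number of squares; then F = 23 + x.
Edge–face incidences: 2E = 6·23 + 4·x = 138 + 4x.
Every vertex has degree 3, so 3V = 2E.
Euler: V − E + F = 2 ⇒ (2E)/3 − E + (23 + x) = 2.
Multiply by 6: 2·(2E) − 3·(2E) + 6·(23 + x) = 12, i.e. 138 + 6x − (138 + 4x) = 12.
Collecting terms: 2x = 12, so x = 6.
Then 2E = 138 + 4·6 = 162, so E = 81, V = 2E/3 = 54, F = 23 + 6 = 29.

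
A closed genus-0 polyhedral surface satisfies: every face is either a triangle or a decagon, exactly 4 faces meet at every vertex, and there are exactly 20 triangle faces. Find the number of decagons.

2

Let x be the number of decagons; then F = 20 + x.
Edge–face incidences: 2E = 3·20 + 10·x = 60 + 10x.
Every vertex has degree 4, so 4V = 2E.
Euler: V − E + F = 2 ⇒ (2E)/4 − E + (20 + x) = 2.
Multiply by 8: 2·(2E) − 4·(2E) + 8·(20 + x) = 16, i.e. 160 + 8x − 2·(60 + 10x) = 16.
Collecting terms: −12x + 40 = 16, so −12x = −24, so x = 2.
Then 2E = 60 + 10·2 = 80, so E = 40, V = 2E/4 = 20, F = 20 + 2 = 22.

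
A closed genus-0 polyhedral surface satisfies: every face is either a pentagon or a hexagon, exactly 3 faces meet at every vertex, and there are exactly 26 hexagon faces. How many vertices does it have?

72

Let x be the number of pentagons; then F = 26 + x.
Edge–face incidences: 2E = 6·26 + 5·x = 156 + 5x.
Every vertex has degree 3, so 3V = 2E.
Euler: V − E + F = 2 ⇒ (2E)/3 − E + (26 + x) = 2.
Multiply by 6: 2·(2E) − 3·(2E) + 6·(26 + x) = 12, i.e. 156 + 6x − (156 + 5x) = 12.
Collecting terms: x = 12.
Then 2E = 156 + 5·12 = 216, so E = 108, V = 2E/3 = 72, F = 26 + 12 = 38.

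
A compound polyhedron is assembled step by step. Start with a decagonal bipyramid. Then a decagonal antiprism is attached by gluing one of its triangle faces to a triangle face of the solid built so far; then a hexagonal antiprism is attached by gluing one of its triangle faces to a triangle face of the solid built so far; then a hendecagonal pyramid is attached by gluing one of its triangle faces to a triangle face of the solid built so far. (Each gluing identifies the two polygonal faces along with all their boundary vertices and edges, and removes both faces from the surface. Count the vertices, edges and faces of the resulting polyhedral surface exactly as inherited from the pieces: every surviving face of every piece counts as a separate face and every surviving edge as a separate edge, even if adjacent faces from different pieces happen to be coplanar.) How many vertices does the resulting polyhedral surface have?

A decagonal bipyramid: V=12, E=30, F=20.
Attach a decagonal antiprism (V=20, E=40, F=22) along a 3-gon: merge 3 vertices and 3 edges, delete both glued faces → V=29, E=67, F=40.
Attach a hexagonal antiprism (V=12, E=24, F=14) along a 3-gon: merge 3 vertices and 3 edges, delete both glued faces → V=38, E=88, F=52.
Attach a hendecagonal pyramid (V=12, E=22, F=12) along a 3-gon: merge 3 vertices and 3 edges, delete both glued faces → V=47, E=107, F=62.
Check: V − E + F = 47 − 107 + 62 = 2.

47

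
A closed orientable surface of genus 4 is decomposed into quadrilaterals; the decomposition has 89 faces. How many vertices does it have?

83

χ = 2 − 2·4 = -6, and every face is a square so 4F = 2E.
E = 4·89/2 = 178. Then V = -6 + E − F = -6 + 178 − 89 = 83.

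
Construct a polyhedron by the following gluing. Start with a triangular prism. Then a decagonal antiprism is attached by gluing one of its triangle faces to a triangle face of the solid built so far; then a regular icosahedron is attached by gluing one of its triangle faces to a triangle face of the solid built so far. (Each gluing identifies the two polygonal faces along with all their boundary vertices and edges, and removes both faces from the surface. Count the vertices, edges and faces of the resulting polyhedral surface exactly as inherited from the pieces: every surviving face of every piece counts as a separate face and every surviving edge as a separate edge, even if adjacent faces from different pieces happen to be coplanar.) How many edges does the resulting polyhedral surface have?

73

A triangular prism: V=6, E=9, F=5.
Attach a decagonal antiprism (V=20, E=40, F=22) along a 3-gon: merge 3 vertices and 3 edges, delete both glued faces → V=23, E=46, F=25.
Attach a regular icosahedron (V=12, E=30, F=20) along a 3-gon: merge 3 vertices and 3 edges, delete both glued faces → V=32, E=73, F=43.
Check: V − E + F = 32 − 73 + 43 = 2.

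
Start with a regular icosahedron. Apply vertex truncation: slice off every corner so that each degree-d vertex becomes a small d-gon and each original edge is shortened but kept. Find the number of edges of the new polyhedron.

The base solid has V = 12, E = 30, F = 20.
Truncation replaces each original edge-end by a new vertex, so V′ = 2E = 60.
Each original edge survives, and each old vertex of degree d contributes d new edges; summing degrees gives Σd = 2E, so E′ = E + 2E = 3E = 90.
Each original face survives and each original vertex becomes one new face: F′ = F + V = 32.

90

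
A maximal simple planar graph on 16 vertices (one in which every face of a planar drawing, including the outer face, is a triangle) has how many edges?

42

In a plane triangulation 3F = 2E and V − E + F = 2, so E = 3V − 6 = 3·16 − 6 = 42.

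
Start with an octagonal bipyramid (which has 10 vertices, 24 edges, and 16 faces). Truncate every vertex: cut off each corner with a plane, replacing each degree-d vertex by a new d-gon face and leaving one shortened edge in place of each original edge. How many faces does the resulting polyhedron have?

Truncation replaces each original edge-end by a new vertex, so V′ = 2E = 48.
Each original edge survives, and each old vertex of degree d contributes d new edges; summing degrees gives Σd = 2E, so E′ = E + 2E = 3E = 72.
Each original face survives and each original vertex becomes one new face: F′ = F + V = 26.

26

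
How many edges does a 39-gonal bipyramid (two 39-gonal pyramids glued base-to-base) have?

A bipyramid over an n-gon has 2n triangular faces and n + 2 vertices: V = 39 + 2 = 41, E = 3·39 = 117, F = 2·39 = 78.

117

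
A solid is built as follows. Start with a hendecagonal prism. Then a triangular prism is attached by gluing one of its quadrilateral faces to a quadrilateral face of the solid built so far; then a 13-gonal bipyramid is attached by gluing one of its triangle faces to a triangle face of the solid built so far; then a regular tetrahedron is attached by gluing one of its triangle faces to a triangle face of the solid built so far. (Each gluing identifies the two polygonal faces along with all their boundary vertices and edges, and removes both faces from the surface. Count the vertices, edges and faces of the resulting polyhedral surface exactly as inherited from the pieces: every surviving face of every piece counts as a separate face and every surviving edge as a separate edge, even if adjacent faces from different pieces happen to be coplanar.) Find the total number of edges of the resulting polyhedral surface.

77

A hendecagonal prism: V=22, E=33, F=13.
Attach a triangular prism (V=6, E=9, F=5) along a 4-gon: merge 4 vertices and 4 edges, delete both glued faces → V=24, E=38, F=16.
Attach a 13-gonal bipyramid (V=15, E=39, F=26) along a 3-gon: merge 3 vertices and 3 edges, delete both glued faces → V=36, E=74, F=40.
Attach a regular tetrahedron (V=4, E=6, F=4) along a 3-gon: merge 3 vertices and 3 edges, delete both glued faces → V=37, E=77, F=42.
Check: V − E + F = 37 − 77 + 42 = 2.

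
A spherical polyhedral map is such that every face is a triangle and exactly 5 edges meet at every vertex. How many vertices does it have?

12

Each face has 3 edges and each edge borders two faces, so 2E = 3F.
Each vertex has degree 5, so 5V = 2E and hence V = 3F/5.
Euler: V − E + F = 2 ⇒ (3F/5) − (3F/2) + F = 2.
Multiply by 10: (6 − 15 + 10)F = 20, i.e. 1F = 20.
So F = 20, E = 3·20/2 = 30, V = 3·20/5 = 12.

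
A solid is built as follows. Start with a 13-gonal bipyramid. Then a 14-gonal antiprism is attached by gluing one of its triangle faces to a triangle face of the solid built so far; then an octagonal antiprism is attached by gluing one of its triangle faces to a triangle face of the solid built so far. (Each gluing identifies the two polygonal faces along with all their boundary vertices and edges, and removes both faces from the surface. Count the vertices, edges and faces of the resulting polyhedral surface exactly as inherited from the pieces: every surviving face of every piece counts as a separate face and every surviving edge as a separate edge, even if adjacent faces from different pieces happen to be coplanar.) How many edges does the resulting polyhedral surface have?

A 13-gonal bipyramid: V=15, E=39, F=26.
Attach a 14-gonal antiprism (V=28, E=56, F=30) along a 3-gon: merge 3 vertices and 3 edges, delete both glued faces → V=40, E=92, F=54.
Attach an octagonal antiprism (V=16, E=32, F=18) along a 3-gon: merge 3 vertices and 3 edges, delete both glued faces → V=53, E=121, F=70.
Check: V − E + F = 53 − 121 + 70 = 2.

121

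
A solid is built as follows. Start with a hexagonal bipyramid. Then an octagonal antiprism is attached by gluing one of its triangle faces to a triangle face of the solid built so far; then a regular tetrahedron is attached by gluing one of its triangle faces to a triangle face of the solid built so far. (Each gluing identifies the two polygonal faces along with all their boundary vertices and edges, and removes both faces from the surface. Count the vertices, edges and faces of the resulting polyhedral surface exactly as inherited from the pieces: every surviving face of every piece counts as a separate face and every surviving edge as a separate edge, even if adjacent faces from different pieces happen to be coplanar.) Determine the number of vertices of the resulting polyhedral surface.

22

A hexagonal bipyramid: V=8, E=18, F=12.
Attach an octagonal antiprism (V=16, E=32, F=18) along a 3-gon: merge 3 vertices and 3 edges, delete both glued faces → V=21, E=47, F=28.
Attach a regular tetrahedron (V=4, E=6, F=4) along a 3-gon: merge 3 vertices and 3 edges, delete both glued faces → V=22, E=50, F=30.
Check: V − E + F = 22 − 50 + 30 = 2.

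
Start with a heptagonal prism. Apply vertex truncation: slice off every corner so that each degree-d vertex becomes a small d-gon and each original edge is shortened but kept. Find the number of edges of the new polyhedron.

The base solid has V = 14, E = 21, F = 9.
Truncation replaces each original edge-end by a new vertex, so V′ = 2E = 42.
Each original edge survives, and each old vertex of degree d contributes d new edges; summing degrees gives Σd = 2E, so E′ = E + 2E = 3E = 63.
Each original face survives and each original vertex becomes one new face: F′ = F + V = 23.

63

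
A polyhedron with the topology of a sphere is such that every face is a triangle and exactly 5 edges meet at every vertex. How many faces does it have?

20

Each face has 3 edges and each edge borders two faces, so 2E = 3F.
Each vertex has degree 5, so 5V = 2E and hence V = 3F/5.
Euler: V − E + F = 2 ⇒ (3F/5) − (3F/2) + F = 2.
Multiply by 10: (6 − 15 + 10)F = 20, i.e. 1F = 20.
So F = 20, E = 3·20/2 = 30, V = 3·20/5 = 12.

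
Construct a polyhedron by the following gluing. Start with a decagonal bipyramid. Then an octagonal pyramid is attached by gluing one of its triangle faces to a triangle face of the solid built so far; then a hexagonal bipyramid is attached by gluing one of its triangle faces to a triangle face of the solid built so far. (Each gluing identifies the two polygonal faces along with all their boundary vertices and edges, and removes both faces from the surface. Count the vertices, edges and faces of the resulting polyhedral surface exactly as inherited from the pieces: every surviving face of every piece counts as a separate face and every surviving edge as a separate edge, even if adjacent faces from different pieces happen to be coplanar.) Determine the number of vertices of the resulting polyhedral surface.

23

A decagonal bipyramid: V=12, E=30, F=20.
Attach an octagonal pyramid (V=9, E=16, F=9) along a 3-gon: merge 3 vertices and 3 edges, delete both glued faces → V=18, E=43, F=27.
Attach a hexagonal bipyramid (V=8, E=18, F=12) along a 3-gon: merge 3 vertices and 3 edges, delete both glued faces → V=23, E=58, F=37.
Check: V − E + F = 23 − 58 + 37 = 2.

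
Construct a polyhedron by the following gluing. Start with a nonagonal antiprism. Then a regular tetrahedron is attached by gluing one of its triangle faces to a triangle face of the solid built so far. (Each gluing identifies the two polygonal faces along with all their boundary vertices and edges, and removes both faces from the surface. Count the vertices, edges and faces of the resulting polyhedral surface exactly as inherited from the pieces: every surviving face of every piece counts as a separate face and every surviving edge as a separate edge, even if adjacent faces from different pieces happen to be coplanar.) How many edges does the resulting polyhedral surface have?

A nonagonal antiprism: V=18, E=36, F=20.
Attach a regular tetrahedron (V=4, E=6, F=4) along a 3-gon: merge 3 vertices and 3 edges, delete both glued faces → V=19, E=39, F=22.
Check: V − E + F = 19 − 39 + 22 = 2.

39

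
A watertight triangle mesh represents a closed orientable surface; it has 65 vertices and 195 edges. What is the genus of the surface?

1

Every face is a triangle and each edge borders two faces, so 3F = 2·195, giving F = 130.
χ = V − E + F = 65 − 195 + 130 = 0.
For a closed orientable surface χ = 2 − 2g, so g = (2 − (0))/2 = 1.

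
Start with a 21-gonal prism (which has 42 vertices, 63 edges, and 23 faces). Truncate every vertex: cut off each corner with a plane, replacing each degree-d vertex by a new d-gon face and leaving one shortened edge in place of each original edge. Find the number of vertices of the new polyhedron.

Truncation replaces each original edge-end by a new vertex, so V′ = 2E = 126.
Each original edge survives, and each old vertex of degree d contributes d new edges; summing degrees gives Σd = 2E, so E′ = E + 2E = 3E = 189.
Each original face survives and each original vertex becomes one new face: F′ = F + V = 65.

126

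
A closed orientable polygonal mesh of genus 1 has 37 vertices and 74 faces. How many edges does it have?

For a closed orientable surface of genus 1, χ = 2 − 2·1 = 0.
E = V + F − (0) = 37 + 74 − (0) = 111.

111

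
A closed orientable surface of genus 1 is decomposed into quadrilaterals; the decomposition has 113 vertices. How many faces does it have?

113

χ = 2 − 2·1 = 0, and every face is a square so 4F = 2E.
V − E + F = 0 with E = 4F/2 gives 113 − (4/2 − 1)·F = 0, so F = 113 and E = 226.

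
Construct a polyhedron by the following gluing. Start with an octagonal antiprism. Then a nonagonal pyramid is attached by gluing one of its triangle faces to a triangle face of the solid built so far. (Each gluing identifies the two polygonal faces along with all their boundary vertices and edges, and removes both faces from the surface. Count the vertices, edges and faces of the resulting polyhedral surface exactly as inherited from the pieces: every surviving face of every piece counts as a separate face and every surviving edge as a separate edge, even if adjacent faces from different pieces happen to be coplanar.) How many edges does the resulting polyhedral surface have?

An octagonal antiprism: V=16, E=32, F=18.
Attach a nonagonal pyramid (V=10, E=18, F=10) along a 3-gon: merge 3 vertices and 3 edges, delete both glued faces → V=23, E=47, F=26.
Check: V − E + F = 23 − 47 + 26 = 2.

47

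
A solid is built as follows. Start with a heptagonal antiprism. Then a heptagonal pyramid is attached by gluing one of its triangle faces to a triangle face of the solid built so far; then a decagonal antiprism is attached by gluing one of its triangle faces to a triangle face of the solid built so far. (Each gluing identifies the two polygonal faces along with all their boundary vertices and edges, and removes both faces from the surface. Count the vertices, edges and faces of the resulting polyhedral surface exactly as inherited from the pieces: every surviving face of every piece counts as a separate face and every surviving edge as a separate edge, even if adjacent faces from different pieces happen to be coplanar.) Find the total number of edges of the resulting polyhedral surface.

A heptagonal antiprism: V=14, E=28, F=16.
Attach a heptagonal pyramid (V=8, E=14, F=8) along a 3-gon: merge 3 vertices and 3 edges, delete both glued faces → V=19, E=39, F=22.
Attach a decagonal antiprism (V=20, E=40, F=22) along a 3-gon: merge 3 vertices and 3 edges, delete both glued faces → V=36, E=76, F=42.
Check: V − E + F = 36 − 76 + 42 = 2.

76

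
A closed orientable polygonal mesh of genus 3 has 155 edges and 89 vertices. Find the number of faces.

62

For a closed orientable surface of genus 3, χ = 2 − 2·3 = -4.
F = -4 − V + E = -4 − 89 + 155 = 62.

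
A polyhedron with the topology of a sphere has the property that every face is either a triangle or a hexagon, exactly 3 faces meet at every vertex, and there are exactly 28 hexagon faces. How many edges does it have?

90

Let x be the number of triangles; then F = 28 + x.
Edge–face incidences: 2E = 6·28 + 3·x = 168 + 3x.
Every vertex has degree 3, so 3V = 2E.
Euler: V − E + F = 2 ⇒ (2E)/3 − E + (28 + x) = 2.
Multiply by 6: 2·(2E) − 3·(2E) + 6·(28 + x) = 12, i.e. 168 + 6x − (168 + 3x) = 12.
Collecting terms: 3x = 12, so x = 4.
Then 2E = 168 + 3·4 = 180, so E = 90, V = 2E/3 = 60, F = 28 + 4 = 32.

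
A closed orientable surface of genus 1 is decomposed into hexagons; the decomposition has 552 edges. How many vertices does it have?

368

χ = 2 − 2·1 = 0, and every face is a hexagon so 6F = 2E.
F = 2E/6 = 184. Then V = 0 + E − F = 0 + 552 − 184 = 368.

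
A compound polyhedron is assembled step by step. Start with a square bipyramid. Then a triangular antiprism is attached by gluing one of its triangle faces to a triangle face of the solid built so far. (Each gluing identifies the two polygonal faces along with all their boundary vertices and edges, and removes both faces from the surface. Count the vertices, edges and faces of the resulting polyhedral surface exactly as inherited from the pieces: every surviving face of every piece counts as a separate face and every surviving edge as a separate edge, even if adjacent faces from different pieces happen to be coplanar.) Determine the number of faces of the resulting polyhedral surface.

14

A square bipyramid: V=6, E=12, F=8.
Attach a triangular antiprism (V=6, E=12, F=8) along a 3-gon: merge 3 vertices and 3 edges, delete both glued faces → V=9, E=21, F=14.
Check: V − E + F = 9 − 21 + 14 = 2.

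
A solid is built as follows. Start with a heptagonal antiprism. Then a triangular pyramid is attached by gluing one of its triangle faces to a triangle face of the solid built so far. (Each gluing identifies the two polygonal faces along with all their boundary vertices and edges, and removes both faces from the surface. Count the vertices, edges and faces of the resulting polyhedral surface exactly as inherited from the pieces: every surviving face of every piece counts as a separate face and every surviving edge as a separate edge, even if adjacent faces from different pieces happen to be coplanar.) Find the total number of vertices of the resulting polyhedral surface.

A heptagonal antiprism: V=14, E=28, F=16.
Attach a triangular pyramid (V=4, E=6, F=4) along a 3-gon: merge 3 vertices and 3 edges, delete both glued faces → V=15, E=31, F=18.
Check: V − E + F = 15 − 31 + 18 = 2.

15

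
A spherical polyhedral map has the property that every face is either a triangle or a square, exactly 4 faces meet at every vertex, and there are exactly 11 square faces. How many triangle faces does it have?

Let x be the number of triangles; then F = 11 + x.
Edge–face incidences: 2E = 4·11 + 3·x = 44 + 3x.
Every vertex has degree 4, so 4V = 2E.
Euler: V − E + F = 2 ⇒ (2E)/4 − E + (11 + x) = 2.
Multiply by 8: 2·(2E) − 4·(2E) + 8·(11 + x) = 16, i.e. 88 + 8x − 2·(44 + 3x) = 16.
Collecting terms: 2x = 16, so x = 8.
Then 2E = 44 + 3·8 = 68, so E = 34, V = 2E/4 = 17, F = 11 + 8 = 19.

8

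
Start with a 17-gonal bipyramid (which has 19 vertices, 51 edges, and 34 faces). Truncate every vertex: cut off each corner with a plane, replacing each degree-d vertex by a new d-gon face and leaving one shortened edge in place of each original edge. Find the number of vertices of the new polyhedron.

Truncation replaces each original edge-end by a new vertex, so V′ = 2E = 102.
Each original edge survives, and each old vertex of degree d contributes d new edges; summing degrees gives Σd = 2E, so E′ = E + 2E = 3E = 153.
Each original face survives and each original vertex becomes one new face: F′ = F + V = 53.

102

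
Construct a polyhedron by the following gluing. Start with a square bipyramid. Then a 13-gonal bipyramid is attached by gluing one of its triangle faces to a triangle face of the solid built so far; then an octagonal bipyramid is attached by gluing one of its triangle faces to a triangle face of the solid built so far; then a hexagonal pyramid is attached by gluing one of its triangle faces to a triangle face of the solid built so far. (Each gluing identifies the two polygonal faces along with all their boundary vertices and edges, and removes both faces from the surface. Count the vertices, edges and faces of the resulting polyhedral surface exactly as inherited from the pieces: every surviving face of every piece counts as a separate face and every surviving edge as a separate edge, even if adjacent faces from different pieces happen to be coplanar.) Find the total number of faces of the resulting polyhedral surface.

51

A square bipyramid: V=6, E=12, F=8.
Attach a 13-gonal bipyramid (V=15, E=39, F=26) along a 3-gon: merge 3 vertices and 3 edges, delete both glued faces → V=18, E=48, F=32.
Attach an octagonal bipyramid (V=10, E=24, F=16) along a 3-gon: merge 3 vertices and 3 edges, delete both glued faces → V=25, E=69, F=46.
Attach a hexagonal pyramid (V=7, E=12, F=7) along a 3-gon: merge 3 vertices and 3 edges, delete both glued faces → V=29, E=78, F=51.
Check: V − E + F = 29 − 78 + 51 = 2.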